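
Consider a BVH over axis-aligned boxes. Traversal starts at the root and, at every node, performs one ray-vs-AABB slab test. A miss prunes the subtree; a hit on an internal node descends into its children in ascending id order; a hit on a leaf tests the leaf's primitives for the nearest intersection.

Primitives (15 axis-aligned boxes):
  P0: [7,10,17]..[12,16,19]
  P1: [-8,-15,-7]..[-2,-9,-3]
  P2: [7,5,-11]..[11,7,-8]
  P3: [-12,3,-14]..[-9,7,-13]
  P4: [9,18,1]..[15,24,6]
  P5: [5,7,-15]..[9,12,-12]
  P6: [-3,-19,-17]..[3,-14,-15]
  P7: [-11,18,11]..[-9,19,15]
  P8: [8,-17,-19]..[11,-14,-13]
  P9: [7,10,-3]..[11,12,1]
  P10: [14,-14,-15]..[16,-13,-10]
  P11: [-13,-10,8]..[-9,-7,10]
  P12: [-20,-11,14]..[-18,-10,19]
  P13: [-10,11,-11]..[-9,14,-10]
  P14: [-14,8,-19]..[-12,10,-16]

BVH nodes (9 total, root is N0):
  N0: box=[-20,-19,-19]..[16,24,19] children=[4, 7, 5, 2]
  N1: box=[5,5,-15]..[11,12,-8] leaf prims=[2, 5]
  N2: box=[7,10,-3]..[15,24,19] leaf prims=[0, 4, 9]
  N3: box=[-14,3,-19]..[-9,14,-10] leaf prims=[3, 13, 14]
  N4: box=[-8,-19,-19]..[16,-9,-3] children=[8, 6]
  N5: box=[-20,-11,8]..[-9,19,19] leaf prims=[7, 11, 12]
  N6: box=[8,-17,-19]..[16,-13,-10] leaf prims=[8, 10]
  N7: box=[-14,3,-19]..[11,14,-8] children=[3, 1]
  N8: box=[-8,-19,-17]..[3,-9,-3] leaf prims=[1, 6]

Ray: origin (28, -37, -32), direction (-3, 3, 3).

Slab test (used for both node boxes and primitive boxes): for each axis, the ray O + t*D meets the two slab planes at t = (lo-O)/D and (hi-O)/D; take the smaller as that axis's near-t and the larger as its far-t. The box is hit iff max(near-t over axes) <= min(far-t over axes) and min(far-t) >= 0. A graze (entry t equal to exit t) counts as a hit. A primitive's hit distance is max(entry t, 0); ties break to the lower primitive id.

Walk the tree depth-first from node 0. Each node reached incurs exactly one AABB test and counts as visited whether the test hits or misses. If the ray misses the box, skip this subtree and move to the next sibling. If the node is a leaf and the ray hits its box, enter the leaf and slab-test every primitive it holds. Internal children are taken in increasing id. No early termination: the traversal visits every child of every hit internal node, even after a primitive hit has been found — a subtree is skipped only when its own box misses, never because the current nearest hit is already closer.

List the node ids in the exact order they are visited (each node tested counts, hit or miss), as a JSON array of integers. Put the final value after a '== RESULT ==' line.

Walk:
N0 x:[4,16] y:[6,61/3] z:[13/3,17] -> hit [6,16], descend [2, 4, 5, 7]
  N2 x:[13/3,7] y:[47/3,61/3] z:[29/3,17] -> miss, prune
  N4 x:[4,12] y:[6,28/3] z:[13/3,29/3] -> hit [6,28/3], descend [6, 8]
    N6 x:[4,20/3] y:[20/3,8] z:[13/3,22/3] -> hit [20/3,20/3] leaf, test {P8(miss), P10(miss)}
    N8 x:[25/3,12] y:[6,28/3] z:[5,29/3] -> hit [25/3,28/3] leaf, test {P1(miss), P6(miss)}
  N5 x:[37/3,16] y:[26/3,56/3] z:[40/3,17] -> hit [40/3,16] leaf, test {P7(miss), P11(miss), P12(miss)}
  N7 x:[17/3,14] y:[40/3,17] z:[13/3,8] -> miss, prune

7 AABB tests over nodes [0, 2, 4, 6, 8, 5, 7]; 3 leaves entered; closest miss.

== RESULT ==
[0, 2, 4, 6, 8, 5, 7]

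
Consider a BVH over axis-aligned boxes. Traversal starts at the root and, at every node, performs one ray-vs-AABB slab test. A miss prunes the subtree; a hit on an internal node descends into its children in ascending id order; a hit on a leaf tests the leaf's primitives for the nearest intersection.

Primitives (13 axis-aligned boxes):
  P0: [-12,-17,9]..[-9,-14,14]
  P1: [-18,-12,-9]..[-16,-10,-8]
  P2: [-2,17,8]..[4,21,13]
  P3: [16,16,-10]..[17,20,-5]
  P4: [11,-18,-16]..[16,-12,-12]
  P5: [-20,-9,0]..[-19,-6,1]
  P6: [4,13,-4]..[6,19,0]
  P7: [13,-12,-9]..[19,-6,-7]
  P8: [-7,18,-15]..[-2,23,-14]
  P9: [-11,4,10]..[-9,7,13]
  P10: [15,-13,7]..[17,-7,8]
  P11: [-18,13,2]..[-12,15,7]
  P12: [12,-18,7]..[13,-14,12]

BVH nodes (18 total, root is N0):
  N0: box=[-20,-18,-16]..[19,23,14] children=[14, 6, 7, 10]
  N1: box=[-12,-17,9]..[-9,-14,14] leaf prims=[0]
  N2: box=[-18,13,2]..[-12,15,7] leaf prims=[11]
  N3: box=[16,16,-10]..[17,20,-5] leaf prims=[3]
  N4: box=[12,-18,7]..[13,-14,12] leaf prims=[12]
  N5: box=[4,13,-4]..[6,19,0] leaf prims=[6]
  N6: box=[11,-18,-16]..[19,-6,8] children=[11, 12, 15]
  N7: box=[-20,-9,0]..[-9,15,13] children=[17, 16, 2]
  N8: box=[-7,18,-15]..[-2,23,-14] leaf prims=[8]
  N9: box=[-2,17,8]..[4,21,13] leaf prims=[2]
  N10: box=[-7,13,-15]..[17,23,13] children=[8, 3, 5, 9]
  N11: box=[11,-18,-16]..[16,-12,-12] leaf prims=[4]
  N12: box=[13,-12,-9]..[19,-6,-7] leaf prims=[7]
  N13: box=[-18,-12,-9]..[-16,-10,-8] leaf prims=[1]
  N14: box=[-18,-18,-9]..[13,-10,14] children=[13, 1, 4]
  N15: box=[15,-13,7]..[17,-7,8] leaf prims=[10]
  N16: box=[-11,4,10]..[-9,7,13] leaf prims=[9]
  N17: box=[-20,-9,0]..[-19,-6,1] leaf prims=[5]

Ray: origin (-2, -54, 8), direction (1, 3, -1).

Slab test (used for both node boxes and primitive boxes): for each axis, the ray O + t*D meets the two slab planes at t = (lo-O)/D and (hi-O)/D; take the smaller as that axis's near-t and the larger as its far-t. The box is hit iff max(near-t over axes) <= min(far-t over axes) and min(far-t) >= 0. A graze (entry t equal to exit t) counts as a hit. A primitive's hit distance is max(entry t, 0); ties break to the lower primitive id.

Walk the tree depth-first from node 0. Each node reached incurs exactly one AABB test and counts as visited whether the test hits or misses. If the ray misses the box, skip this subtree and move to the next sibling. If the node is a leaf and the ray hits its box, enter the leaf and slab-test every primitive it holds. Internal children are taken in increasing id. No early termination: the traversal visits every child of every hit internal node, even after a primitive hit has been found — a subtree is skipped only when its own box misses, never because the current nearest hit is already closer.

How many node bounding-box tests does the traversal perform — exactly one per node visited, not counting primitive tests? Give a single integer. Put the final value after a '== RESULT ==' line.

Traverse from the root:
N0 x:[-18,21] y:[12,77/3] z:[-6,24] -> hit [12,21], descend [6, 7, 10, 14]
  N6 x:[13,21] y:[12,16] z:[0,24] -> hit [13,16], descend [11, 12, 15]
    N11 x:[13,18] y:[12,14] z:[20,24] -> miss, prune
    N12 x:[15,21] y:[14,16] z:[15,17] -> hit [15,16] leaf, test {P7@t=15}
    N15 x:[17,19] y:[41/3,47/3] z:[0,1] -> miss, prune
  N7 x:[-18,-7] y:[15,23] z:[-5,8] -> miss, prune
  N10 x:[-5,19] y:[67/3,77/3] z:[-5,23] -> miss, prune
  N14 x:[-16,15] y:[12,44/3] z:[-6,17] -> hit [12,44/3], descend [1, 4, 13]
    N1 x:[-10,-7] y:[37/3,40/3] z:[-6,-1] -> miss, prune
    N4 x:[14,15] y:[12,40/3] z:[-4,1] -> miss, prune
    N13 x:[-16,-14] y:[14,44/3] z:[16,17] -> miss, prune

order=[0, 6, 11, 12, 15, 7, 10, 14, 1, 4, 13]  |boxes|=11  |leaves|=1  hit=P7

== RESULT ==
11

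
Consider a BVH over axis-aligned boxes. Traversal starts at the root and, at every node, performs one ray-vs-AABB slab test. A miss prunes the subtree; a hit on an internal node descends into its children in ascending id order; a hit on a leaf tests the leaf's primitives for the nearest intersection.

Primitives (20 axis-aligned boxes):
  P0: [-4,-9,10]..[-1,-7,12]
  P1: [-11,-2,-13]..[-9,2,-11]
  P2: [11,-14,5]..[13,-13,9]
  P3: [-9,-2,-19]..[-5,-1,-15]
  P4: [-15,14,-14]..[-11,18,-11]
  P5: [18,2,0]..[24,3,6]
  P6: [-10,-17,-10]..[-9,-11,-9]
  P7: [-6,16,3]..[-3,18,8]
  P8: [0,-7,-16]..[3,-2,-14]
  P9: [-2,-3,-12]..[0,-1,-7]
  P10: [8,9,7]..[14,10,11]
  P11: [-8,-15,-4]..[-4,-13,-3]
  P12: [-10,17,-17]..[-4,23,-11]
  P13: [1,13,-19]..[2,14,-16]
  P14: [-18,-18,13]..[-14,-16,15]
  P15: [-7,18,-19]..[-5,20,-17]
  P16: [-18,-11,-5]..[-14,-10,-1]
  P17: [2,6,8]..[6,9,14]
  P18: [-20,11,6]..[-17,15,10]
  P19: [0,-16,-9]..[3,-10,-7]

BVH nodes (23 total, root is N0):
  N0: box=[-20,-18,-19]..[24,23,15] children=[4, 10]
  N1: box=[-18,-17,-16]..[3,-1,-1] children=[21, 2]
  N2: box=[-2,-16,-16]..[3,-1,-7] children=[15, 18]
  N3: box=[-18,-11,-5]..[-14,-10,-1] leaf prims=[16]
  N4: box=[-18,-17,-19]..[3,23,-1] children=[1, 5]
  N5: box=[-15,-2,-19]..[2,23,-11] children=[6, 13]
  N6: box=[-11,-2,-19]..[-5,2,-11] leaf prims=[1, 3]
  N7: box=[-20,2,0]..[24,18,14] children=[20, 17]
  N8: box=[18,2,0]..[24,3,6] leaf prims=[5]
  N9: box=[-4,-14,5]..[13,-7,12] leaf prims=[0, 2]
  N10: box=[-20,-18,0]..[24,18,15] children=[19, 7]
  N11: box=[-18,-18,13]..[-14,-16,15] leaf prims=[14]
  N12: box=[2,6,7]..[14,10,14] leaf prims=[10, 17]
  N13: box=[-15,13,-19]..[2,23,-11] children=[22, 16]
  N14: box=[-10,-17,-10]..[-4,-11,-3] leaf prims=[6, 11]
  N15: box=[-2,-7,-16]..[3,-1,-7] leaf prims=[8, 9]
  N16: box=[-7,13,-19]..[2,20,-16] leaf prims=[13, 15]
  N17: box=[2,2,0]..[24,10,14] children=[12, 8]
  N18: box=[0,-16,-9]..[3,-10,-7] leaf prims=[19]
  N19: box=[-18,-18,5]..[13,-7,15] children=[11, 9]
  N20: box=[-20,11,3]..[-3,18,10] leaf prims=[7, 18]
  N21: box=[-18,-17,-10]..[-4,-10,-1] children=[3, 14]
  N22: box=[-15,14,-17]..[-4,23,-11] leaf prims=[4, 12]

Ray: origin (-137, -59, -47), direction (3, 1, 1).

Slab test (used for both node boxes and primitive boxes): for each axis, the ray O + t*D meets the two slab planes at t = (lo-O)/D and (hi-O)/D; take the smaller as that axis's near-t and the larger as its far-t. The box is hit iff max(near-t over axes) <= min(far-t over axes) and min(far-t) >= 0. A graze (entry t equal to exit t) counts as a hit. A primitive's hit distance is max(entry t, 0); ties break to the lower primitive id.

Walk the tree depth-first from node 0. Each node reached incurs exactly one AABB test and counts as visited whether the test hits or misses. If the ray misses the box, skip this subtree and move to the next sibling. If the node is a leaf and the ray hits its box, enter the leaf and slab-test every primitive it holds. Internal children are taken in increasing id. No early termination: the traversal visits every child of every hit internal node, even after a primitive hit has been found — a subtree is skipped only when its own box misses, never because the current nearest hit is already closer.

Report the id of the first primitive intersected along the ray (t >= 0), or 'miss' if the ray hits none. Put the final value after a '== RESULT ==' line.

Walk:
N0 x:[39,161/3] y:[41,82] z:[28,62] -> hit [41,161/3], descend [4, 10]
  N4 x:[119/3,140/3] y:[42,82] z:[28,46] -> hit [42,46], descend [1, 5]
    N1 x:[119/3,140/3] y:[42,58] z:[31,46] -> hit [42,46], descend [2, 21]
      N2 x:[45,140/3] y:[43,58] z:[31,40] -> miss, prune
      N21 x:[119/3,133/3] y:[42,49] z:[37,46] -> hit [42,133/3], descend [3, 14]
        N3 x:[119/3,41] y:[48,49] z:[42,46] -> miss, prune
        N14 x:[127/3,133/3] y:[42,48] z:[37,44] -> hit [127/3,44] leaf, test {P6(miss), P11@t=44}
    N5 x:[122/3,139/3] y:[57,82] z:[28,36] -> miss, prune
  N10 x:[39,161/3] y:[41,77] z:[47,62] -> hit [47,161/3], descend [7, 19]
    N7 x:[39,161/3] y:[61,77] z:[47,61] -> miss, prune
    N19 x:[119/3,50] y:[41,52] z:[52,62] -> miss, prune

Summary -> nodes [0, 4, 1, 2, 21, 3, 14, 5, 10, 7, 19]; box-tests=11; leaf-entries=1; first=P11

== RESULT ==
11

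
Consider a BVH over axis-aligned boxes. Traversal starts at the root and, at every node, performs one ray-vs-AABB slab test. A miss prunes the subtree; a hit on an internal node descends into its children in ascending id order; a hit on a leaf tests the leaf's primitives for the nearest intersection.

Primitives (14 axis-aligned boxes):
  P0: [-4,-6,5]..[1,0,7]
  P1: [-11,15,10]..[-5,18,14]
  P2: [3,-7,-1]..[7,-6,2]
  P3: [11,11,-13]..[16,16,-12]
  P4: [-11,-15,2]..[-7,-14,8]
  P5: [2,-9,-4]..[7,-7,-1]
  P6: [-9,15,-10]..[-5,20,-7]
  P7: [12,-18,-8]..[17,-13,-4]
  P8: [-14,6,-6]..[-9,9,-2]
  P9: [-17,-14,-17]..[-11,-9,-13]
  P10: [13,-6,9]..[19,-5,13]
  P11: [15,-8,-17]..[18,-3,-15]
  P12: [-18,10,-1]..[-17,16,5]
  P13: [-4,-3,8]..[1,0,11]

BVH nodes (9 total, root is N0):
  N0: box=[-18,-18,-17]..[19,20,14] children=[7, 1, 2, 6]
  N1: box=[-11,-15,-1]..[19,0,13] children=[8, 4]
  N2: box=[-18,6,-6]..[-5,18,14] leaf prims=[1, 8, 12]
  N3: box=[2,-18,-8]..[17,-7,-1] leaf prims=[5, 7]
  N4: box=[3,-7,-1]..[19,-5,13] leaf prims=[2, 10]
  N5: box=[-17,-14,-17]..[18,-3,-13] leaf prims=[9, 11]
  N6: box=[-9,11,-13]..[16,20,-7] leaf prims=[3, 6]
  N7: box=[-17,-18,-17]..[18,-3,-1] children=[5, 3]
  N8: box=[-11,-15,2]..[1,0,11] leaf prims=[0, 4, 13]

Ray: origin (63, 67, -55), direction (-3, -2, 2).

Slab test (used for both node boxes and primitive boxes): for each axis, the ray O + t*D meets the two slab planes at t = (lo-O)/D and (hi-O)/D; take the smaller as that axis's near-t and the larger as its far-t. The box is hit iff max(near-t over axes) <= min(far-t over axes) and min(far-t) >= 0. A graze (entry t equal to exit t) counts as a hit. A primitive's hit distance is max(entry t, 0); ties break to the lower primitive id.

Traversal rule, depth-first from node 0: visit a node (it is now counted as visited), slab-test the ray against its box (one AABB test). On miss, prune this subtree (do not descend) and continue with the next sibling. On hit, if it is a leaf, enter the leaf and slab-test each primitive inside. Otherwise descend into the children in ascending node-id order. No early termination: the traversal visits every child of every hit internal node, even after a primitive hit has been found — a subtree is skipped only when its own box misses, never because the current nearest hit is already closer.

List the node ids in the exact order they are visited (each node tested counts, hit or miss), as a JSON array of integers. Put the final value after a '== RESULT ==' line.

Walk:
N0 x:[44/3,27] y:[47/2,85/2] z:[19,69/2] -> hit [47/2,27], descend [1, 2, 6, 7]
  N1 x:[44/3,74/3] y:[67/2,41] z:[27,34] -> miss, prune
  N2 x:[68/3,27] y:[49/2,61/2] z:[49/2,69/2] -> hit [49/2,27] leaf, test {P1(miss), P8(miss), P12@t=27}
  N6 x:[47/3,24] y:[47/2,28] z:[21,24] -> hit [47/2,24] leaf, test {P3(miss), P6@t=47/2}
  N7 x:[15,80/3] y:[35,85/2] z:[19,27] -> miss, prune

5 AABB tests over nodes [0, 1, 2, 6, 7]; 2 leaves entered; closest P6.

== RESULT ==
[0, 1, 2, 6, 7]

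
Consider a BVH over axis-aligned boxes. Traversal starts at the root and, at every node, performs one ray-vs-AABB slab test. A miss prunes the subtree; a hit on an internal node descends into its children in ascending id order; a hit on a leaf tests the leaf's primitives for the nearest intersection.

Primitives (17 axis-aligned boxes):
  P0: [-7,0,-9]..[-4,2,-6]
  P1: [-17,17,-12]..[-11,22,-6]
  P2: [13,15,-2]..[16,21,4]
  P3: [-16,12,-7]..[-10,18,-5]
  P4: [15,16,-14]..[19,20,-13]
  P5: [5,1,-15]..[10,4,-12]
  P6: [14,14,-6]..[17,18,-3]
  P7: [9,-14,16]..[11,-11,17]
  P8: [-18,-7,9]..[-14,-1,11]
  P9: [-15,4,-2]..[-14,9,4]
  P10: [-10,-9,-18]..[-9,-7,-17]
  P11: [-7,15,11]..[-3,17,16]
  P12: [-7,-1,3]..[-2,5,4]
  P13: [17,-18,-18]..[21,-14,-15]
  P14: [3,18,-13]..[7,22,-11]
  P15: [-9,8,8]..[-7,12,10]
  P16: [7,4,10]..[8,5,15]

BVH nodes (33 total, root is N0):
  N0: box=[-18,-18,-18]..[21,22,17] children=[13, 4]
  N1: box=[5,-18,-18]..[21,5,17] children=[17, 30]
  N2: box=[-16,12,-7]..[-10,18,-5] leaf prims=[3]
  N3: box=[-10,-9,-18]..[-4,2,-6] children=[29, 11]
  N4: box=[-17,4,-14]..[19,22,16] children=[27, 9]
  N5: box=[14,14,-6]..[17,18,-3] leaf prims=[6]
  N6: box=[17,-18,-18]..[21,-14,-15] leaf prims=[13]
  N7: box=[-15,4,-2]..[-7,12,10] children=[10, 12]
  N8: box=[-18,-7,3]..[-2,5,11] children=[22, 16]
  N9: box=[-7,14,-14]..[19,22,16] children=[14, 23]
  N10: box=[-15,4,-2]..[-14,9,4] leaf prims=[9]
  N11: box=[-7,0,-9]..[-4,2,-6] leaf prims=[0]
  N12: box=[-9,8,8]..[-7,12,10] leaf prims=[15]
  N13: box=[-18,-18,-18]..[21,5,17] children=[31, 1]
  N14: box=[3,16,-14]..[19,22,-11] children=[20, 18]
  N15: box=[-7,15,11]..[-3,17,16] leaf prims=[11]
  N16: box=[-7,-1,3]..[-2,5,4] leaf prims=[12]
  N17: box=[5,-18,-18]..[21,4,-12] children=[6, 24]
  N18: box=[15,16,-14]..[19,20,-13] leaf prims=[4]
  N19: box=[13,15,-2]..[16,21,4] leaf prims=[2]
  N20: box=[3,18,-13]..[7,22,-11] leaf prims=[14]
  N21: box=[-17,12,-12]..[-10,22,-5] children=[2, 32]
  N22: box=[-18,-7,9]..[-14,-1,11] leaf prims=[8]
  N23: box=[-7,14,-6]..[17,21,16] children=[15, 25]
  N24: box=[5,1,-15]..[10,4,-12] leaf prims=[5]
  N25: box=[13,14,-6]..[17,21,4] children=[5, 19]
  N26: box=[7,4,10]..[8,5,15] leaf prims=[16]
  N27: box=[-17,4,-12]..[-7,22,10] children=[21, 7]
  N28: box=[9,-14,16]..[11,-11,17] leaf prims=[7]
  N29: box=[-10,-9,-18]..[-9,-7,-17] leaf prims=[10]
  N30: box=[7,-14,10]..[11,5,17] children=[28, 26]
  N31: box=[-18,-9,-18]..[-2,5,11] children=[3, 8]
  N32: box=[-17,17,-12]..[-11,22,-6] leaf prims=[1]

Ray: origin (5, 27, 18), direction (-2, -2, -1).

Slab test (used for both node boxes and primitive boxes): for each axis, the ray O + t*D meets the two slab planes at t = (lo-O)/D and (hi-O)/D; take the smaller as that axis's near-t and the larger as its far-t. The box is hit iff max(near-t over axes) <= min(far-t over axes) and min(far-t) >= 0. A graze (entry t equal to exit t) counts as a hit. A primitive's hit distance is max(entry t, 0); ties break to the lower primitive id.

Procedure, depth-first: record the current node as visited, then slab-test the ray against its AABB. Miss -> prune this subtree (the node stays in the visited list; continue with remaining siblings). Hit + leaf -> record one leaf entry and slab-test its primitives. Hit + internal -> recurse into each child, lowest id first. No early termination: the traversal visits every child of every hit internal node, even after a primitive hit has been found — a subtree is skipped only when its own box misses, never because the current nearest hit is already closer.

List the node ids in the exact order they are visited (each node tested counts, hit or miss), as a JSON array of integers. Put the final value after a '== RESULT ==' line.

Trace the traversal:
N0 x:[-8,23/2] y:[5/2,45/2] z:[1,36] -> hit [5/2,23/2], descend [4, 13]
  N4 x:[-7,11] y:[5/2,23/2] z:[2,32] -> hit [5/2,11], descend [9, 27]
    N9 x:[-7,6] y:[5/2,13/2] z:[2,32] -> hit [5/2,6], descend [14, 23]
      N14 x:[-7,1] y:[5/2,11/2] z:[29,32] -> miss, prune
      N23 x:[-6,6] y:[3,13/2] z:[2,24] -> hit [3,6], descend [15, 25]
        N15 x:[4,6] y:[5,6] z:[2,7] -> hit [5,6] leaf, test {P11@t=5}
        N25 x:[-6,-4] y:[3,13/2] z:[14,24] -> miss, prune
    N27 x:[6,11] y:[5/2,23/2] z:[8,30] -> hit [8,11], descend [7, 21]
      N7 x:[6,10] y:[15/2,23/2] z:[8,20] -> hit [8,10], descend [10, 12]
        N10 x:[19/2,10] y:[9,23/2] z:[14,20] -> miss, prune
        N12 x:[6,7] y:[15/2,19/2] z:[8,10] -> miss, prune
      N21 x:[15/2,11] y:[5/2,15/2] z:[23,30] -> miss, prune
  N13 x:[-8,23/2] y:[11,45/2] z:[1,36] -> hit [11,23/2], descend [1, 31]
    N1 x:[-8,0] y:[11,45/2] z:[1,36] -> miss, prune
    N31 x:[7/2,23/2] y:[11,18] z:[7,36] -> hit [11,23/2], descend [3, 8]
      N3 x:[9/2,15/2] y:[25/2,18] z:[24,36] -> miss, prune
      N8 x:[7/2,23/2] y:[11,17] z:[7,15] -> hit [11,23/2], descend [16, 22]
        N16 x:[7/2,6] y:[11,14] z:[14,15] -> miss, prune
        N22 x:[19/2,23/2] y:[14,17] z:[7,9] -> miss, prune

Summary -> nodes [0, 4, 9, 14, 23, 15, 25, 27, 7, 10, 12, 21, 13, 1, 31, 3, 8, 16, 22]; box-tests=19; leaf-entries=1; first=P11

== RESULT ==
[0, 4, 9, 14, 23, 15, 25, 27, 7, 10, 12, 21, 13, 1, 31, 3, 8, 16, 22]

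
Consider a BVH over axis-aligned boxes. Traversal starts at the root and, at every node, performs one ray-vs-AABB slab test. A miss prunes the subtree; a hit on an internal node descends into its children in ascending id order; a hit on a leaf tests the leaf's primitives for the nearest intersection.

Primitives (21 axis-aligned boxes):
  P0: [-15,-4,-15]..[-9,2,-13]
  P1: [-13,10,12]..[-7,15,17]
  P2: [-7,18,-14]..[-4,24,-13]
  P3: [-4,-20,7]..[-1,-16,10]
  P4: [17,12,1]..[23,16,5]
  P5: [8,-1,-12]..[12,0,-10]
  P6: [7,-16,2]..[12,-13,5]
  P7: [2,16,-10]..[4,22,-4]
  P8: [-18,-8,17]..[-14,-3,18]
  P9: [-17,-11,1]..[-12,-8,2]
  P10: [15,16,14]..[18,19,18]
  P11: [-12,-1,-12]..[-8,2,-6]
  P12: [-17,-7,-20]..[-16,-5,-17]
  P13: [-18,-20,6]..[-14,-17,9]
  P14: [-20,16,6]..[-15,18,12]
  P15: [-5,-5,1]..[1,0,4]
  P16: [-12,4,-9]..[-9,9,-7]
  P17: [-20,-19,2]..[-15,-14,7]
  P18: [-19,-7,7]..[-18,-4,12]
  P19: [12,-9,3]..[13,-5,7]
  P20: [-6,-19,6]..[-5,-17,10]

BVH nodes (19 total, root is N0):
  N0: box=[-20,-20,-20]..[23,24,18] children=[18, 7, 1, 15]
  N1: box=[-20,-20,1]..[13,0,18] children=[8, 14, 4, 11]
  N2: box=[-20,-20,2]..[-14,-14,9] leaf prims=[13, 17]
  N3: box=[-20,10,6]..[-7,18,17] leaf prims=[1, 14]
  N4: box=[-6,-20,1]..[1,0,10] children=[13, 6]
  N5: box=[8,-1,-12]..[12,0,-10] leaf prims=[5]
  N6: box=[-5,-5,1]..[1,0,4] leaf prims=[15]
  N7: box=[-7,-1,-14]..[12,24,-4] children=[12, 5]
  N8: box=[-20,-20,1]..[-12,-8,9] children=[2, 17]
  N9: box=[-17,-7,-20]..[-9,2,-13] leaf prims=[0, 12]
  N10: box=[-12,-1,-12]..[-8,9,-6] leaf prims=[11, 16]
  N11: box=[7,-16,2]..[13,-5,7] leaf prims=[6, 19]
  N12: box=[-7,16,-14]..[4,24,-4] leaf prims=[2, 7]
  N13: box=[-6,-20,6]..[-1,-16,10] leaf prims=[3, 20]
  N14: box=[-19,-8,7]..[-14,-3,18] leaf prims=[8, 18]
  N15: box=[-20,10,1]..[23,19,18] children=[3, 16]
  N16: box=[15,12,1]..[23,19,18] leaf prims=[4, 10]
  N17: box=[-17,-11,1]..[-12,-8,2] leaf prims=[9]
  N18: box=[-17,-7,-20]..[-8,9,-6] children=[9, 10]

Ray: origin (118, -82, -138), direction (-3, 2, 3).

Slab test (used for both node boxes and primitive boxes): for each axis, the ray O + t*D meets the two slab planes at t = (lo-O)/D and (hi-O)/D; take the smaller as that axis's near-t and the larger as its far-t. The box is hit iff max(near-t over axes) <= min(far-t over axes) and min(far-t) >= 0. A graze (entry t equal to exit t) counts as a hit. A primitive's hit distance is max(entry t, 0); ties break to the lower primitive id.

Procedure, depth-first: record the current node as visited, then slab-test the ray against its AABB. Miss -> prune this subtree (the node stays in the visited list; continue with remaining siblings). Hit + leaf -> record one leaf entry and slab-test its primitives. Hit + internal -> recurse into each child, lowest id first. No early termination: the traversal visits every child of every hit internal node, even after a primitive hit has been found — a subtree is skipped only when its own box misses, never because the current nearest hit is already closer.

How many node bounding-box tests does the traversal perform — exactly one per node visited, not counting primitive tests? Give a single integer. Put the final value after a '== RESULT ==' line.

Walk:
N0 x:[95/3,46] y:[31,53] z:[118/3,52] -> hit [118/3,46], descend [1, 7, 15, 18]
  N1 x:[35,46] y:[31,41] z:[139/3,52] -> miss, prune
  N7 x:[106/3,125/3] y:[81/2,53] z:[124/3,134/3] -> hit [124/3,125/3], descend [5, 12]
    N5 x:[106/3,110/3] y:[81/2,41] z:[42,128/3] -> miss, prune
    N12 x:[38,125/3] y:[49,53] z:[124/3,134/3] -> miss, prune
  N15 x:[95/3,46] y:[46,101/2] z:[139/3,52] -> miss, prune
  N18 x:[42,45] y:[75/2,91/2] z:[118/3,44] -> hit [42,44], descend [9, 10]
    N9 x:[127/3,45] y:[75/2,42] z:[118/3,125/3] -> miss, prune
    N10 x:[42,130/3] y:[81/2,91/2] z:[42,44] -> hit [42,130/3] leaf, test {P11@t=42, P16@t=43}

Visited [0, 1, 7, 5, 12, 15, 18, 9, 10]. Tests: 9 box, 1 leaf. Nearest: P11.

== RESULT ==
9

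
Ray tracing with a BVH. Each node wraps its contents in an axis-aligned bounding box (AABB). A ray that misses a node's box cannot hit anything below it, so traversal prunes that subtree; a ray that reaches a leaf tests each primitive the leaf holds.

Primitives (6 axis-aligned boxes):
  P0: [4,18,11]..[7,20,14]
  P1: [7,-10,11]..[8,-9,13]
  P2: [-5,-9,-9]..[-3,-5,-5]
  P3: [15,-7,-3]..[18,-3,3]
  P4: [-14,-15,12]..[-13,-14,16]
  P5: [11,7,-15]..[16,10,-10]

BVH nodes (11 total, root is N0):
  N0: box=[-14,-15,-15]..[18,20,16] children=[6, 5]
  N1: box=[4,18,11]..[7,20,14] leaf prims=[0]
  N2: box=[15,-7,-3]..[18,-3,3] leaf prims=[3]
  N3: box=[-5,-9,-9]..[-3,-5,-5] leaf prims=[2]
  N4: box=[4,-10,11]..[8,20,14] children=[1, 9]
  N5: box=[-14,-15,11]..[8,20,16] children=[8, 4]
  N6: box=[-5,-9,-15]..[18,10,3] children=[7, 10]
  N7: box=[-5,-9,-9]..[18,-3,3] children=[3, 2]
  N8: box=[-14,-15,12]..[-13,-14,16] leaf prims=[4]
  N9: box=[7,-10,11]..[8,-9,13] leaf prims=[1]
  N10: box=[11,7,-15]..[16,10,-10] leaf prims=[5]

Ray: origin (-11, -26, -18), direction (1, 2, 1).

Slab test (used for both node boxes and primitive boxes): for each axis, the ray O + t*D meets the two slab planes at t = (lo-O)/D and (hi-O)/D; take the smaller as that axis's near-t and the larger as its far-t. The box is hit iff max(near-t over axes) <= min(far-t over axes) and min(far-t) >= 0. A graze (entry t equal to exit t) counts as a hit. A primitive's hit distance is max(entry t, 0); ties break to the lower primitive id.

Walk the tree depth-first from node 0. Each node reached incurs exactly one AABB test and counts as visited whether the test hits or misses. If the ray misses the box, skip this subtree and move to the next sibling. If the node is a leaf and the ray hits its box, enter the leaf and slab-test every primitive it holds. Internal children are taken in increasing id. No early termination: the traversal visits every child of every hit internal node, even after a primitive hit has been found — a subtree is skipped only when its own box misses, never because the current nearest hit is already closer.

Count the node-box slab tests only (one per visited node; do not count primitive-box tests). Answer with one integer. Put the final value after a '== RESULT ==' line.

Trace the traversal:
N0 x:[-3,29] y:[11/2,23] z:[3,34] -> hit [11/2,23], descend [5, 6]
  N5 x:[-3,19] y:[11/2,23] z:[29,34] -> miss, prune
  N6 x:[6,29] y:[17/2,18] z:[3,21] -> hit [17/2,18], descend [7, 10]
    N7 x:[6,29] y:[17/2,23/2] z:[9,21] -> hit [9,23/2], descend [2, 3]
      N2 x:[26,29] y:[19/2,23/2] z:[15,21] -> miss, prune
      N3 x:[6,8] y:[17/2,21/2] z:[9,13] -> miss, prune
    N10 x:[22,27] y:[33/2,18] z:[3,8] -> miss, prune

7 AABB tests over nodes [0, 5, 6, 7, 2, 3, 10]; 0 leaves entered; closest miss.

== RESULT ==
7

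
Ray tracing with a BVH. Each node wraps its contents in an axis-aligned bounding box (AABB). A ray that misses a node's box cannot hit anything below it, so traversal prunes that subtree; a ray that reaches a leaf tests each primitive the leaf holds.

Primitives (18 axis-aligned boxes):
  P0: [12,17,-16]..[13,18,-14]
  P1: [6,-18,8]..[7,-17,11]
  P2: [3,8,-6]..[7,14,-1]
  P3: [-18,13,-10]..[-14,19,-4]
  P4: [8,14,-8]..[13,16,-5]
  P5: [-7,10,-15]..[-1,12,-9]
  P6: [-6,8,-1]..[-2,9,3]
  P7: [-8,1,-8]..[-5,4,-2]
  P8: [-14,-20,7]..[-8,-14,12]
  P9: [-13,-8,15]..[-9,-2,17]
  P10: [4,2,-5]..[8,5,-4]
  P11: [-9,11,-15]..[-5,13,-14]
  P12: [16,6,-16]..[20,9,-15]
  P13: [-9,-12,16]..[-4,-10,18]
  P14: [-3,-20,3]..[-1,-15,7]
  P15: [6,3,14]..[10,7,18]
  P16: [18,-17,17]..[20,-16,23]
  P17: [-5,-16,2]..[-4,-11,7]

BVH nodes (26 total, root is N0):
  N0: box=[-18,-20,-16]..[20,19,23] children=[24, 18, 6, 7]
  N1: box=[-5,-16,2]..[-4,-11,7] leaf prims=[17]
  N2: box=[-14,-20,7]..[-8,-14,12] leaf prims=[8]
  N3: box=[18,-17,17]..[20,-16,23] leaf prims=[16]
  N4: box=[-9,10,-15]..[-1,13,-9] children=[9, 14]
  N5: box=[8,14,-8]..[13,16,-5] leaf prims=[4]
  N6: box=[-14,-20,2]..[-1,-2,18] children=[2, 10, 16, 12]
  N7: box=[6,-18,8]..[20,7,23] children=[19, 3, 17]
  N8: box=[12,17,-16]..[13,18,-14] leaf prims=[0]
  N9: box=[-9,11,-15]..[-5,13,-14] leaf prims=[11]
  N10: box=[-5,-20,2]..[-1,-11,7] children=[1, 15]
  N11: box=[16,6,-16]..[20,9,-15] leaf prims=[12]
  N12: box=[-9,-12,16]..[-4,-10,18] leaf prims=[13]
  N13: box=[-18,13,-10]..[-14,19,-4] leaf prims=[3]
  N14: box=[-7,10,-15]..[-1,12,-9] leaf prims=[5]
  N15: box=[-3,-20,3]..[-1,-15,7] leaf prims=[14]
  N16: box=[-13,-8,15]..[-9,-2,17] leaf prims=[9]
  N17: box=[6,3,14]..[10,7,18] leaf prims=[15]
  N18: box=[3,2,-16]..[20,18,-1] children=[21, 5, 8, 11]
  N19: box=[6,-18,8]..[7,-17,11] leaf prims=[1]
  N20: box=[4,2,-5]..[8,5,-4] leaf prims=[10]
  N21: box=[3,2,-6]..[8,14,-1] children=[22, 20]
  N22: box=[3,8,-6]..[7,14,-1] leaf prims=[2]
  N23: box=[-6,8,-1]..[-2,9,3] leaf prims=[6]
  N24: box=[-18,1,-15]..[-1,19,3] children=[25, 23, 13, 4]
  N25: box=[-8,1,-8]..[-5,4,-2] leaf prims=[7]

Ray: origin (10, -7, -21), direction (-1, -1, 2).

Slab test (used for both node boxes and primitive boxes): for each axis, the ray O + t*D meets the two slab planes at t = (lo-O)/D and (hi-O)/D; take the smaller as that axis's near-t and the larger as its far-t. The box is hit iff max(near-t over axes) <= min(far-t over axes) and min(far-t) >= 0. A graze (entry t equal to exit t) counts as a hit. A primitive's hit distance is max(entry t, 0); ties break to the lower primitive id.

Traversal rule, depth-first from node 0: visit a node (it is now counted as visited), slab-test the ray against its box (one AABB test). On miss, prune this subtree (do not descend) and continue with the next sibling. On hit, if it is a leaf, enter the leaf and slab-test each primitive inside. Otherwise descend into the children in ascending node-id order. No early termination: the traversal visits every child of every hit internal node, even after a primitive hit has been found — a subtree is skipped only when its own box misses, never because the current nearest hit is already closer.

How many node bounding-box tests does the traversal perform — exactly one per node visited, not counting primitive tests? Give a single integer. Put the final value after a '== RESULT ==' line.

Trace the traversal:
N0 x:[-10,28] y:[-26,13] z:[5/2,22] -> hit [5/2,13], descend [6, 7, 18, 24]
  N6 x:[11,24] y:[-5,13] z:[23/2,39/2] -> hit [23/2,13], descend [2, 10, 12, 16]
    N2 x:[18,24] y:[7,13] z:[14,33/2] -> miss, prune
    N10 x:[11,15] y:[4,13] z:[23/2,14] -> hit [23/2,13], descend [1, 15]
      N1 x:[14,15] y:[4,9] z:[23/2,14] -> miss, prune
      N15 x:[11,13] y:[8,13] z:[12,14] -> hit [12,13] leaf, test {P14@t=12}
    N12 x:[14,19] y:[3,5] z:[37/2,39/2] -> miss, prune
    N16 x:[19,23] y:[-5,1] z:[18,19] -> miss, prune
  N7 x:[-10,4] y:[-14,11] z:[29/2,22] -> miss, prune
  N18 x:[-10,7] y:[-25,-9] z:[5/2,10] -> miss, prune
  N24 x:[11,28] y:[-26,-8] z:[3,12] -> miss, prune

order=[0, 6, 2, 10, 1, 15, 12, 16, 7, 18, 24]  |boxes|=11  |leaves|=1  hit=P14

== RESULT ==
11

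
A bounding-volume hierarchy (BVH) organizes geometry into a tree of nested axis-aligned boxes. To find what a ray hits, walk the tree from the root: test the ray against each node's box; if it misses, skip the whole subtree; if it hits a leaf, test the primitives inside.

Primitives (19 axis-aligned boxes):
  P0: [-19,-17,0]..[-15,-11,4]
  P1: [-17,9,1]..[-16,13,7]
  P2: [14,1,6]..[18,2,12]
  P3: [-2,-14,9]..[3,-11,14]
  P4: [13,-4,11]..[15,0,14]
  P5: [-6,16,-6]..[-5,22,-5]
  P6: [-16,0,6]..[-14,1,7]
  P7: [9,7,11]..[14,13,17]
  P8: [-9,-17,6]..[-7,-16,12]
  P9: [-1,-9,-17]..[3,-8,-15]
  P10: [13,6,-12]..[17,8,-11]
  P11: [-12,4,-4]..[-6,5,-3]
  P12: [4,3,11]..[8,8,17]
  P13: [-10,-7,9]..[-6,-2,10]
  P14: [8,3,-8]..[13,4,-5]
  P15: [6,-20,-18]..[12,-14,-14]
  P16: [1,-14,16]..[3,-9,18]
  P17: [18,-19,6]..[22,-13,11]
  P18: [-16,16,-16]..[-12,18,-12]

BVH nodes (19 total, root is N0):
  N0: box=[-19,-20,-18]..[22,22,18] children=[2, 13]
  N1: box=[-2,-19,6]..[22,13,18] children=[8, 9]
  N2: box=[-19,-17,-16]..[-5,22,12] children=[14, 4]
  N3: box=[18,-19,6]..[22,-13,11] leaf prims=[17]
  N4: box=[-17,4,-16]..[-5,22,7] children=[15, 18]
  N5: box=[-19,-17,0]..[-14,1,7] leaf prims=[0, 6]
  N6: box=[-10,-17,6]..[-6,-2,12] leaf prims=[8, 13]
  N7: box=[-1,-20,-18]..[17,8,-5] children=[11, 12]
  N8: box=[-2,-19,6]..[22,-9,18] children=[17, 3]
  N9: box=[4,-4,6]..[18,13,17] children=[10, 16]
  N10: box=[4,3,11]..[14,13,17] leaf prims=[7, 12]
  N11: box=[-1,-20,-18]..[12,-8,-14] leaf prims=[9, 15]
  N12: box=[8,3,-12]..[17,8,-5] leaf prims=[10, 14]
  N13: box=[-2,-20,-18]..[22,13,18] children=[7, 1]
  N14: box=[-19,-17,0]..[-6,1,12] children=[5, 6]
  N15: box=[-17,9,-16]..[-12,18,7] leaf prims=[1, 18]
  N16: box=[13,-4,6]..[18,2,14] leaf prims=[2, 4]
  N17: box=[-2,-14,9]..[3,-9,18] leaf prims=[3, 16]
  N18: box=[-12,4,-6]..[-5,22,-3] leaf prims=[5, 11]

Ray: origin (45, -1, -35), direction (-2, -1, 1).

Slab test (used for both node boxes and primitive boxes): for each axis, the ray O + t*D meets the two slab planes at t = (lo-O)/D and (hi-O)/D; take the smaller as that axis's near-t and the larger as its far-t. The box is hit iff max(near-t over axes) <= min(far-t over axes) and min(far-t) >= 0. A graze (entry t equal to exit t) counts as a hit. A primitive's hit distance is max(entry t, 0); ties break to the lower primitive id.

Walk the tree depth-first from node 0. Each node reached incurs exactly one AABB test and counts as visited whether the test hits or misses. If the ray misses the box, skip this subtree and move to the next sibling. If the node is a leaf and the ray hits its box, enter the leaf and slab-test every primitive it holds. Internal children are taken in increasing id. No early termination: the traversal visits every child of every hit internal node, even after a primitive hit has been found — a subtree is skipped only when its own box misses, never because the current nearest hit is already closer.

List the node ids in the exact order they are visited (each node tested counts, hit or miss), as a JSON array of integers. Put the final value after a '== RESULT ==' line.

Trace the traversal:
N0 x:[23/2,32] y:[-23,19] z:[17,53] -> hit [17,19], descend [2, 13]
  N2 x:[25,32] y:[-23,16] z:[19,47] -> miss, prune
  N13 x:[23/2,47/2] y:[-14,19] z:[17,53] -> hit [17,19], descend [1, 7]
    N1 x:[23/2,47/2] y:[-14,18] z:[41,53] -> miss, prune
    N7 x:[14,23] y:[-9,19] z:[17,30] -> hit [17,19], descend [11, 12]
      N11 x:[33/2,23] y:[7,19] z:[17,21] -> hit [17,19] leaf, test {P9(miss), P15@t=17}
      N12 x:[14,37/2] y:[-9,-4] z:[23,30] -> miss, prune

7 AABB tests over nodes [0, 2, 13, 1, 7, 11, 12]; 1 leaf entered; closest P15.

== RESULT ==
[0, 2, 13, 1, 7, 11, 12]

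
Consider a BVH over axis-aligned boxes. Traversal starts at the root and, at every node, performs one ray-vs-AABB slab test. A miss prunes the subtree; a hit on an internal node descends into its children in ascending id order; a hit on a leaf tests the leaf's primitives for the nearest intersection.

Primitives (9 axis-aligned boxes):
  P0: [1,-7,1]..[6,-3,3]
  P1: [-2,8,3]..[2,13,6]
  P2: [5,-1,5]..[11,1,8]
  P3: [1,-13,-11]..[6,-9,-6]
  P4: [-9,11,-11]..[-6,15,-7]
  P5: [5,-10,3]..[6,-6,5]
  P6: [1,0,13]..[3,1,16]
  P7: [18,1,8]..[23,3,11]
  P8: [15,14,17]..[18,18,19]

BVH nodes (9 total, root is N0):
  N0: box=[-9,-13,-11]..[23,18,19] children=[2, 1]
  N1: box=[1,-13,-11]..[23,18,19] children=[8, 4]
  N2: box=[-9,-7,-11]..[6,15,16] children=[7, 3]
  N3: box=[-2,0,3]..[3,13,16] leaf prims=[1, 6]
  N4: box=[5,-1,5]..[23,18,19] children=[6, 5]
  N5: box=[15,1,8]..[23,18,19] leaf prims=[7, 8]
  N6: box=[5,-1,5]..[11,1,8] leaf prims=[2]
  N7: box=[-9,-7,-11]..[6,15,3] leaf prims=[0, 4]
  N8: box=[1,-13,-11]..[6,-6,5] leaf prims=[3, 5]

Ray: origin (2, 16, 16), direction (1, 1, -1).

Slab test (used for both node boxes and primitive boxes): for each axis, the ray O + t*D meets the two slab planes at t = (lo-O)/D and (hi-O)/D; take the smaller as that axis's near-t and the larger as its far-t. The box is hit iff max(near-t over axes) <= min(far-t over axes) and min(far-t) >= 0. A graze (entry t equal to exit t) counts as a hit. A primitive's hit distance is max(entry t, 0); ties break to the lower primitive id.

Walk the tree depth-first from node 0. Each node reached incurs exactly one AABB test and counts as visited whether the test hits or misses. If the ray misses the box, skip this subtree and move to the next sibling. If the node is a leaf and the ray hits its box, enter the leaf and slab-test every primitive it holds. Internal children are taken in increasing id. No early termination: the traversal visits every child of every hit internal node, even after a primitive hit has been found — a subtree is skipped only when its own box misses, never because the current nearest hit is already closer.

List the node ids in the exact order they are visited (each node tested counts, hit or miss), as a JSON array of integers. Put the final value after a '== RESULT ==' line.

Traverse from the root:
N0 x:[-11,21] y:[-29,2] z:[-3,27] -> hit [-3,2], descend [1, 2]
  N1 x:[-1,21] y:[-29,2] z:[-3,27] -> hit [-1,2], descend [4, 8]
    N4 x:[3,21] y:[-17,2] z:[-3,11] -> miss, prune
    N8 x:[-1,4] y:[-29,-22] z:[11,27] -> miss, prune
  N2 x:[-11,4] y:[-23,-1] z:[0,27] -> miss, prune

5 AABB tests over nodes [0, 1, 4, 8, 2]; 0 leaves entered; closest miss.

== RESULT ==
[0, 1, 4, 8, 2]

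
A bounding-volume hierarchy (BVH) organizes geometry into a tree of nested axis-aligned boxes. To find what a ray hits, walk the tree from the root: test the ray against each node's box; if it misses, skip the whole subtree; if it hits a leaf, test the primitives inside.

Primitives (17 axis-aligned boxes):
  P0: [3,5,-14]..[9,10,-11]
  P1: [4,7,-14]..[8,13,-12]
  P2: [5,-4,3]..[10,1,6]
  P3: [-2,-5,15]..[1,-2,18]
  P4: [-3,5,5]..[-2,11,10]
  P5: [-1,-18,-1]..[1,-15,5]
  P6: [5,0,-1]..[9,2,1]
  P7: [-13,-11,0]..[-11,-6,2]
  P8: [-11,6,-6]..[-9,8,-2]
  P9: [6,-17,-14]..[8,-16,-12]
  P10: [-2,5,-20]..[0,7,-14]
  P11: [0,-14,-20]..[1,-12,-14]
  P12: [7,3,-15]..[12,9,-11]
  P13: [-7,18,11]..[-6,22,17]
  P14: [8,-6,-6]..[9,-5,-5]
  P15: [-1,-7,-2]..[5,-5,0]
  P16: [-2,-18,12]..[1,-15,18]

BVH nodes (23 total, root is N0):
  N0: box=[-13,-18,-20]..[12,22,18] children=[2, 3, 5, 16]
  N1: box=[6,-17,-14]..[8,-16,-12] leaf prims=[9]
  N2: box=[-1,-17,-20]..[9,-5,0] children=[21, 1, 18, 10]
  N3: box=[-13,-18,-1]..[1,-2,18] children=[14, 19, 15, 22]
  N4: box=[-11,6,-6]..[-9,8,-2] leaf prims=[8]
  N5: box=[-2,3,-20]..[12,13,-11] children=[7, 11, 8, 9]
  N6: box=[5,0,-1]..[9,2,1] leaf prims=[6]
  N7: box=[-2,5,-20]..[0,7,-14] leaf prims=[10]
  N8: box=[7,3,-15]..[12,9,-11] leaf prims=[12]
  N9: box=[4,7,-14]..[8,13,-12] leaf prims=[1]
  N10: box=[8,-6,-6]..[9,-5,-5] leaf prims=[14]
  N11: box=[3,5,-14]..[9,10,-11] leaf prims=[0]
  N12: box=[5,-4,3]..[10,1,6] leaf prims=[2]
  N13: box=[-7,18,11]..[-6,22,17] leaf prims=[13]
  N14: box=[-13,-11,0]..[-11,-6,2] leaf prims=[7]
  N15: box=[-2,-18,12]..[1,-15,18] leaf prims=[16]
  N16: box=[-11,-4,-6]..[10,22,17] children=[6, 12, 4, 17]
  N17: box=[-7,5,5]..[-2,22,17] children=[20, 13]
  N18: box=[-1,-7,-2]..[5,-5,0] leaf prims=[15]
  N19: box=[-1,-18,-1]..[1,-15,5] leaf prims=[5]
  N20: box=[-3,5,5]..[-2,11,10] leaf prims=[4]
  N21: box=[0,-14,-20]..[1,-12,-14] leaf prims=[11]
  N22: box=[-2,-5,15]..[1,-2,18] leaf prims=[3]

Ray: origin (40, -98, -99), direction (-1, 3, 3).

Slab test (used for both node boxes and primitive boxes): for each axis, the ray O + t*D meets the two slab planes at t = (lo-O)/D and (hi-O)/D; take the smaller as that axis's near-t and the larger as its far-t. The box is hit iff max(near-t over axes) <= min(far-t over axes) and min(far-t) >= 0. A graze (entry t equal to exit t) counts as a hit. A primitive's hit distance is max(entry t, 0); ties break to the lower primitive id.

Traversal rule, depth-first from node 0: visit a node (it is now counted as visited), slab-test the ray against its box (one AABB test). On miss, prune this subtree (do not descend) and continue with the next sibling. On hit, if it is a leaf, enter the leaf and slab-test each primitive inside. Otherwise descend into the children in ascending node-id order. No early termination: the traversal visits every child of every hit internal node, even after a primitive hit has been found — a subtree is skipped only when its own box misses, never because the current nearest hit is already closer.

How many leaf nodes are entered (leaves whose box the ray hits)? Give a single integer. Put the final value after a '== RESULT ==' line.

Walk:
N0 x:[28,53] y:[80/3,40] z:[79/3,39] -> hit [28,39], descend [2, 3, 5, 16]
  N2 x:[31,41] y:[27,31] z:[79/3,33] -> hit [31,31], descend [1, 10, 18, 21]
    N1 x:[32,34] y:[27,82/3] z:[85/3,29] -> miss, prune
    N10 x:[31,32] y:[92/3,31] z:[31,94/3] -> hit [31,31] leaf, test {P14@t=31}
    N18 x:[35,41] y:[91/3,31] z:[97/3,33] -> miss, prune
    N21 x:[39,40] y:[28,86/3] z:[79/3,85/3] -> miss, prune
  N3 x:[39,53] y:[80/3,32] z:[98/3,39] -> miss, prune
  N5 x:[28,42] y:[101/3,37] z:[79/3,88/3] -> miss, prune
  N16 x:[30,51] y:[94/3,40] z:[31,116/3] -> hit [94/3,116/3], descend [4, 6, 12, 17]
    N4 x:[49,51] y:[104/3,106/3] z:[31,97/3] -> miss, prune
    N6 x:[31,35] y:[98/3,100/3] z:[98/3,100/3] -> hit [98/3,100/3] leaf, test {P6@t=98/3}
    N12 x:[30,35] y:[94/3,33] z:[34,35] -> miss, prune
    N17 x:[42,47] y:[103/3,40] z:[104/3,116/3] -> miss, prune

Visited [0, 2, 1, 10, 18, 21, 3, 5, 16, 4, 6, 12, 17]. Tests: 13 box, 2 leaf. Nearest: P14.

== RESULT ==
2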